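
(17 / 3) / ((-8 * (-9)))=0.08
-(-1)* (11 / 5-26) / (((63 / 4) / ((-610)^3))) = 3086941600 / 9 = 342993511.11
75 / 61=1.23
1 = 1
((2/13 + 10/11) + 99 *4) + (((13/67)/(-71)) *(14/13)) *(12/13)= 270100612/680251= 397.06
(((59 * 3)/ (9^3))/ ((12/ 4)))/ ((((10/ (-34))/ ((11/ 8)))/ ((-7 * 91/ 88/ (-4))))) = -638911/ 933120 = -0.68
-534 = -534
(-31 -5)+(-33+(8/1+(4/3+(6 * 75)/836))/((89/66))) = -104300/1691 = -61.68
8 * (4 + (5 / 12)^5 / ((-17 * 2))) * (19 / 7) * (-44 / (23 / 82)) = -289958053363 / 21282912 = -13623.98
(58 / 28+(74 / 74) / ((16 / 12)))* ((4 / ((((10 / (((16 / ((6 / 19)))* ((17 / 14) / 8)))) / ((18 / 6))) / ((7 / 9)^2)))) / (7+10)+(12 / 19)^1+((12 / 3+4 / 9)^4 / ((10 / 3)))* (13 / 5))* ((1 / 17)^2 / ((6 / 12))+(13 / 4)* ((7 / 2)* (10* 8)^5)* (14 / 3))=377858282913726342053413 / 2521851570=149833672769934.81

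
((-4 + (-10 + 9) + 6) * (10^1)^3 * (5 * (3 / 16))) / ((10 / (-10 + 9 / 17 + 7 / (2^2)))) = -196875 / 272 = -723.81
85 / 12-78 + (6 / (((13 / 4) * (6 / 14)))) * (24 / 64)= -10811 / 156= -69.30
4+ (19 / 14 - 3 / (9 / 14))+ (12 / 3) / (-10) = 61 / 210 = 0.29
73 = 73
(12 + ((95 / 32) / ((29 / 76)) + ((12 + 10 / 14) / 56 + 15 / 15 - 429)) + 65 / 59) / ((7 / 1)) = -136453369 / 2347492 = -58.13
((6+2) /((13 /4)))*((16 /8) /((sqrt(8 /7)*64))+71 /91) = sqrt(14) /52+2272 /1183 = 1.99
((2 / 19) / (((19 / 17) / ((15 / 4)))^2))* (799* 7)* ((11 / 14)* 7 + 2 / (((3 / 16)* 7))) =5108905875 / 109744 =46552.94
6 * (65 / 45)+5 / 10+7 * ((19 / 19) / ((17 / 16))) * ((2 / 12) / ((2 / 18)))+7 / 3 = 21.38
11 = 11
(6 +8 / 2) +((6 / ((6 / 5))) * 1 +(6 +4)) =25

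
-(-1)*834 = 834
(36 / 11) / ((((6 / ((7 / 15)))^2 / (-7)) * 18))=-343 / 44550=-0.01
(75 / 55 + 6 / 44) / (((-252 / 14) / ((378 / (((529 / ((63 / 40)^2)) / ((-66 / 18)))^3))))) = 194177156693751 / 1212710002688000000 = 0.00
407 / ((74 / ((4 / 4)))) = 11 / 2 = 5.50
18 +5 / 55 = 199 / 11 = 18.09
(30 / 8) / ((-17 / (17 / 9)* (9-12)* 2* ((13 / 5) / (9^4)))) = 18225 / 104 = 175.24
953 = 953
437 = 437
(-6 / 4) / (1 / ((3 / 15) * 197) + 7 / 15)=-8865 / 2908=-3.05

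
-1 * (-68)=68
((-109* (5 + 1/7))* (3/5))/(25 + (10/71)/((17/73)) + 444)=-14208804/19838455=-0.72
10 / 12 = 5 / 6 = 0.83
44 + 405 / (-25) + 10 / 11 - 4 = 1359 / 55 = 24.71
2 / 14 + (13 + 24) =260 / 7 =37.14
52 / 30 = 26 / 15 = 1.73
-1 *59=-59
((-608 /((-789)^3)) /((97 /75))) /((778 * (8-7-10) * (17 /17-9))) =0.00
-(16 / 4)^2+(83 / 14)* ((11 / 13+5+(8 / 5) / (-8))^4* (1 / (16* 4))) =1249806957843 / 15994160000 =78.14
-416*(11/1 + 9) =-8320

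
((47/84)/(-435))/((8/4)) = -47/73080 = -0.00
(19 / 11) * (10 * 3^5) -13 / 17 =784747 / 187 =4196.51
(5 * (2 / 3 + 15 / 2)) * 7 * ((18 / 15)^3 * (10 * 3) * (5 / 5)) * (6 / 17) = 444528 / 85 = 5229.74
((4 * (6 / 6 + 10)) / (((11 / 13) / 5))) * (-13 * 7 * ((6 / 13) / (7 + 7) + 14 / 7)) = -48100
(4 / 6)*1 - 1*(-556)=1670 / 3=556.67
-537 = -537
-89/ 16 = -5.56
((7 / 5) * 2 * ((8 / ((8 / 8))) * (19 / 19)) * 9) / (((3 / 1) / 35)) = 2352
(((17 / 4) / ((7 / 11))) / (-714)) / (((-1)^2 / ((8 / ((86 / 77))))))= -121 / 1806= -0.07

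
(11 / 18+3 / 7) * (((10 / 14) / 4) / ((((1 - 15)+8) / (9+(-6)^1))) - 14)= -34453 / 2352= -14.65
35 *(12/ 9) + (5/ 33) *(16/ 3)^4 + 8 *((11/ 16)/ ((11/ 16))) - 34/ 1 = 382922/ 2673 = 143.26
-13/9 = -1.44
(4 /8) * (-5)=-5 /2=-2.50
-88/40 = -11/5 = -2.20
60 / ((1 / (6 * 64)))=23040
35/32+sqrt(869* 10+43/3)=35/32+sqrt(78339)/3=94.39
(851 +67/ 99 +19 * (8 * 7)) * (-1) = -189652/ 99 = -1915.68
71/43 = 1.65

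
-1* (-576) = 576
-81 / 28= -2.89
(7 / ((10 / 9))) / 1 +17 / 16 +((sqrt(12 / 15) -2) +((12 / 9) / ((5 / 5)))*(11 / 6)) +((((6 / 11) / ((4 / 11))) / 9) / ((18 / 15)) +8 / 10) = 2*sqrt(5) / 5 +2099 / 240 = 9.64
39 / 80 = 0.49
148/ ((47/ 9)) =1332/ 47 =28.34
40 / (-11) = -40 / 11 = -3.64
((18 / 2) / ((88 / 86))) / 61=387 / 2684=0.14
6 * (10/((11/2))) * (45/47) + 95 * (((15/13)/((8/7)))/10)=2154615/107536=20.04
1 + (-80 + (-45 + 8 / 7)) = -860 / 7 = -122.86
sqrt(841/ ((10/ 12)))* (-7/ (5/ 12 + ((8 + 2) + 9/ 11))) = -26796* sqrt(30)/ 7415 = -19.79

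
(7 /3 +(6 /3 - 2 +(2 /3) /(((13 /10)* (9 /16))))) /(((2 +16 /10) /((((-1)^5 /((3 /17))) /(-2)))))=96815 /37908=2.55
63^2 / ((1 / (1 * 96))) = 381024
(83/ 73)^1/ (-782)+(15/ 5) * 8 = 1369981/ 57086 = 24.00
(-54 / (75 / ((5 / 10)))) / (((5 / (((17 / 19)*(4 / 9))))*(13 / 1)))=-68 / 30875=-0.00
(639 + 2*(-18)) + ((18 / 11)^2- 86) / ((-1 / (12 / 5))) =485799 / 605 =802.97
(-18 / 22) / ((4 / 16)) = -36 / 11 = -3.27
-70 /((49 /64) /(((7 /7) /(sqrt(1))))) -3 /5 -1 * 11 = -3606 /35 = -103.03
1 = 1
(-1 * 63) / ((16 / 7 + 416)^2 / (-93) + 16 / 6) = 287091 / 8561032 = 0.03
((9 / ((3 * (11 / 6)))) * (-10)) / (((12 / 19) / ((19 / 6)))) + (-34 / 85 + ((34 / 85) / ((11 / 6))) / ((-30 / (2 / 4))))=-45347 / 550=-82.45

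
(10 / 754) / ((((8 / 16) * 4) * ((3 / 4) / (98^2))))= 96040 / 1131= 84.92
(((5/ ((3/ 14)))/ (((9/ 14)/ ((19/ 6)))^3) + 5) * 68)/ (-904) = -2804657195/ 13345074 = -210.16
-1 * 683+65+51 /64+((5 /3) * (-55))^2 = 4484491 /576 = 7785.57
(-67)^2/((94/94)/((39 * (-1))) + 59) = 175071/2300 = 76.12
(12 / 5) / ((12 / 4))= 4 / 5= 0.80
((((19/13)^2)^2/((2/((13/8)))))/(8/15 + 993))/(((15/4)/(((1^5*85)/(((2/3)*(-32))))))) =-33231855/8381924096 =-0.00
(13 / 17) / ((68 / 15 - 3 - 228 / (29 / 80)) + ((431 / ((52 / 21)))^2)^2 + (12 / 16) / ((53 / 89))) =2191400989440 / 2630268059908828140367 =0.00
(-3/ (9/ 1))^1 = -1/ 3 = -0.33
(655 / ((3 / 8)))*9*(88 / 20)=69168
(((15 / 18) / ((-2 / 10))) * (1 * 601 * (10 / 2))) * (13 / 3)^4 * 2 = -2145645125 / 243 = -8829815.33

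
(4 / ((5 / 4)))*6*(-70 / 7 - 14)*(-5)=2304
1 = 1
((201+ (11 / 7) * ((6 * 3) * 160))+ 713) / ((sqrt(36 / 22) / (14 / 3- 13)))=-475975 * sqrt(22) / 63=-35436.84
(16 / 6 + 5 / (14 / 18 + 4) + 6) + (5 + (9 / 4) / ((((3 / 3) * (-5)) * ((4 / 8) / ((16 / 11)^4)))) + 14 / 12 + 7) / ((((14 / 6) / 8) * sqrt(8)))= 1253 / 129 + 573389 * sqrt(2) / 73205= 20.79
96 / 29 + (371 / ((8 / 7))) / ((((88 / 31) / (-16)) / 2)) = -3656.10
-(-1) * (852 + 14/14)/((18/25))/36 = 21325/648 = 32.91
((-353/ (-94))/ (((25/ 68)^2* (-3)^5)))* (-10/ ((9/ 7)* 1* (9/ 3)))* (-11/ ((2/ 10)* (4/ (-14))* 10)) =219948652/ 38545875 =5.71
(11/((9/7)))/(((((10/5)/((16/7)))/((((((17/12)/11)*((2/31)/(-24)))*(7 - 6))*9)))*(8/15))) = -85/1488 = -0.06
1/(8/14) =7/4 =1.75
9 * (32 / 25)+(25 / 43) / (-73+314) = 2985169 / 259075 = 11.52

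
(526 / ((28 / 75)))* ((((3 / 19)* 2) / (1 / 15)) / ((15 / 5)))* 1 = 295875 / 133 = 2224.62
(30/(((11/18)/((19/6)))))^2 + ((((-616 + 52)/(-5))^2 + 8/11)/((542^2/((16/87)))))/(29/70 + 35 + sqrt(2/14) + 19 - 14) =8592681577953280132/355567341216505 - 13514368 * sqrt(7)/19394582248173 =24166.12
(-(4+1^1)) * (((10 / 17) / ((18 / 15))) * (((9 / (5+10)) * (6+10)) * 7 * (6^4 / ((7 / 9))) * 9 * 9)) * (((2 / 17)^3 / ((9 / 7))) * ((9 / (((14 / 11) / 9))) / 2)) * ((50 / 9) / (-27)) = 15396480000 / 83521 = 184342.62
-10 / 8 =-5 / 4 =-1.25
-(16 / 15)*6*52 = -1664 / 5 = -332.80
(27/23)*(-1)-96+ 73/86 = -190531/1978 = -96.33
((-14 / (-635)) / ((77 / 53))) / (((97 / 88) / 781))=662288 / 61595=10.75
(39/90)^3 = 2197/27000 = 0.08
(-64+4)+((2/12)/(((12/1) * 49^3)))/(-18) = -9148386241/152473104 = -60.00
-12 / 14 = -6 / 7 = -0.86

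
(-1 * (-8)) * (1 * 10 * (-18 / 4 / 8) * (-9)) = 405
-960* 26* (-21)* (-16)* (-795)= 6667315200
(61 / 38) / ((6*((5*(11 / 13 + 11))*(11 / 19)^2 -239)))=-15067 / 12341484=-0.00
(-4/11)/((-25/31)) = 124/275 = 0.45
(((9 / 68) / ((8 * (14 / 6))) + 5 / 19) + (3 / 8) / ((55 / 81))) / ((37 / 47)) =153836029 / 147236320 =1.04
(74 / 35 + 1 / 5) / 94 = 81 / 3290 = 0.02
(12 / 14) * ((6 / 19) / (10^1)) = 18 / 665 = 0.03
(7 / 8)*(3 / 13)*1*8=21 / 13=1.62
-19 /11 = -1.73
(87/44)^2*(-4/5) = -7569/2420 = -3.13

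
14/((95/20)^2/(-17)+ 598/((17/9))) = 3808/85751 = 0.04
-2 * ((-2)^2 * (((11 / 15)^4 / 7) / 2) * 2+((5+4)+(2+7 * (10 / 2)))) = -32719628 / 354375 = -92.33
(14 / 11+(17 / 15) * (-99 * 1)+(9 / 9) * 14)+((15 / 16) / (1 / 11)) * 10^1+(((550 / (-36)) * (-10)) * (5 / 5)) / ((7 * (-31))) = 4720831 / 859320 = 5.49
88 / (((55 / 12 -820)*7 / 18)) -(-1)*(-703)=-48170993 / 68495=-703.28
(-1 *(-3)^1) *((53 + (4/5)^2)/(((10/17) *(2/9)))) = 615519/500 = 1231.04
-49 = -49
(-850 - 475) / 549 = -1325 / 549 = -2.41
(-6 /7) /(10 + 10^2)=-3 /385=-0.01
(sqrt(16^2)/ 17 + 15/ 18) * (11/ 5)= 1991/ 510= 3.90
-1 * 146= -146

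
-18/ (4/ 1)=-9/ 2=-4.50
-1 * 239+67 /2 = -411 /2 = -205.50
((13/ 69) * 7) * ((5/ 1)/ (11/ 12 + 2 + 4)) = 1820/ 1909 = 0.95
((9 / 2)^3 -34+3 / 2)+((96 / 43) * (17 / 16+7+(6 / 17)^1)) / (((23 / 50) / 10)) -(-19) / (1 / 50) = 190600097 / 134504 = 1417.06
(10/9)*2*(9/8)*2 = 5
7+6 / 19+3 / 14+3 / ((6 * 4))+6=14529 / 1064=13.66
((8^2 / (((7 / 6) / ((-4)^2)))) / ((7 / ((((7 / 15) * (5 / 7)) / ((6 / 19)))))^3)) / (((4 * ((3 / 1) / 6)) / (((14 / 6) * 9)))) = 877952 / 27783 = 31.60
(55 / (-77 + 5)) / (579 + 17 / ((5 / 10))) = -55 / 44136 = -0.00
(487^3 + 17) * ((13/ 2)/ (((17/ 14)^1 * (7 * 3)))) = 500505720/ 17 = 29441512.94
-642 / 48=-13.38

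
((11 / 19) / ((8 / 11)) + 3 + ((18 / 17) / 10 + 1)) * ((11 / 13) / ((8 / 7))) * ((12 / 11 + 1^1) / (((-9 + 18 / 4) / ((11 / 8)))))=-12462527 / 5374720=-2.32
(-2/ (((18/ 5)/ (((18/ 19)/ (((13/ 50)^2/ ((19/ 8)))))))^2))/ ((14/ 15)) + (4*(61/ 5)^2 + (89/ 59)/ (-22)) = 5347353503403/ 12975262300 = 412.12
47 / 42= 1.12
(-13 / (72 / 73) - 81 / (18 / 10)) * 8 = -4189 / 9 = -465.44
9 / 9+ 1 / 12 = 13 / 12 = 1.08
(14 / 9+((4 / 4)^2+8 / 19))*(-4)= -2036 / 171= -11.91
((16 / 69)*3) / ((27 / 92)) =2.37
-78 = -78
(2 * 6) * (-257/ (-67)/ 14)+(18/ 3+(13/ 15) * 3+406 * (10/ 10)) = 979947/ 2345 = 417.89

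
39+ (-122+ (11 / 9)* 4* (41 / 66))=-2159 / 27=-79.96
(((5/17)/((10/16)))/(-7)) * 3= -24/119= -0.20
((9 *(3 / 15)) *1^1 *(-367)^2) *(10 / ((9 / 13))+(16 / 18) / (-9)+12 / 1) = 287426326 / 45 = 6387251.69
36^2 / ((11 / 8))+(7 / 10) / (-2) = 207283 / 220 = 942.20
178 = 178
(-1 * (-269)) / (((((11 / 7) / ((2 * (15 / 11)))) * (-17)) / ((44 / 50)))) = -22596 / 935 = -24.17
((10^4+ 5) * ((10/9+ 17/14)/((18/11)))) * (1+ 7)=21497410/189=113742.91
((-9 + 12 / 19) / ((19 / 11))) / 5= -1749 / 1805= -0.97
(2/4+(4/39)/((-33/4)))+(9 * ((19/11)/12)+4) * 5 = 138815/5148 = 26.96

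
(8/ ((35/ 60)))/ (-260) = -24/ 455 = -0.05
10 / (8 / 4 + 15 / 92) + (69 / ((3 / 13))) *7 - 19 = 413646 / 199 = 2078.62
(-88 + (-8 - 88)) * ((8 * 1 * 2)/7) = -2944/7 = -420.57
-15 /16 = -0.94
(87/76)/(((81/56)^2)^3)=0.13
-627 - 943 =-1570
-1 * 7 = -7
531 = 531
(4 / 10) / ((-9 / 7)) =-14 / 45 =-0.31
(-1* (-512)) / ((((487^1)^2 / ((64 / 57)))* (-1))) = -32768 / 13518633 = -0.00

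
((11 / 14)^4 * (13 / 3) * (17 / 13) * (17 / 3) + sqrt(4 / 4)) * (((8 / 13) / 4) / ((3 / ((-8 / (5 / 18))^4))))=9111218577408 / 19508125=467047.38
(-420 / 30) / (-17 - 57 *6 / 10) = 35 / 128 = 0.27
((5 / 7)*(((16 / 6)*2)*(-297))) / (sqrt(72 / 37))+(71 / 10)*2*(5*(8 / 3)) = 568 / 3 - 660*sqrt(74) / 7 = -621.74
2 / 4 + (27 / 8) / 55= 0.56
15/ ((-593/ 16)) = -240/ 593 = -0.40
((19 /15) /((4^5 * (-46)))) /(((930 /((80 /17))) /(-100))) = 95 /6981696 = 0.00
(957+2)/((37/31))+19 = 30432/37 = 822.49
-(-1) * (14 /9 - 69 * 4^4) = -158962 /9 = -17662.44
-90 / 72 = -5 / 4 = -1.25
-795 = -795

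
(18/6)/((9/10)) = 10/3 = 3.33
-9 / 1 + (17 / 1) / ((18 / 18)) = 8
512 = 512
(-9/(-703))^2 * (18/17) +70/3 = 588113084/25204659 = 23.33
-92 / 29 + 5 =53 / 29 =1.83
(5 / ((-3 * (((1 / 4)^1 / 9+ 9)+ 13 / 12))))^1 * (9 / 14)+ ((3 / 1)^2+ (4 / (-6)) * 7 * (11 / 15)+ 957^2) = 915854.47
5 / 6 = 0.83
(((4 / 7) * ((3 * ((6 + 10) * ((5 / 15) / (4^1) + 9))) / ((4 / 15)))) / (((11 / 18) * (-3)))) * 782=-30685680 / 77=-398515.32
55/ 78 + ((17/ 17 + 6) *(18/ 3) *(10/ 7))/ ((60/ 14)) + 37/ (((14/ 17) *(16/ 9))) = 349243/ 8736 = 39.98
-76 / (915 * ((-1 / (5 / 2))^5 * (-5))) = -2375 / 1464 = -1.62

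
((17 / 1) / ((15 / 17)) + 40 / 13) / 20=4357 / 3900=1.12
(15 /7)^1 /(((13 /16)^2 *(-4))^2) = 61440 /199927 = 0.31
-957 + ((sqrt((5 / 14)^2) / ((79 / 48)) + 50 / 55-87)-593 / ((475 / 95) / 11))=-71398419 / 30415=-2347.47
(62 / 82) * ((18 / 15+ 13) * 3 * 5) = 6603 / 41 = 161.05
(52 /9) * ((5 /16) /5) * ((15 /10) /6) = 0.09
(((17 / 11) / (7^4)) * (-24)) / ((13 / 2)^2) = -0.00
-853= -853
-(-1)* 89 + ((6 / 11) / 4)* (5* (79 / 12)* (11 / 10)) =1503 / 16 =93.94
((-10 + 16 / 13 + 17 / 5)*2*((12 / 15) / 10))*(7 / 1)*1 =-9772 / 1625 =-6.01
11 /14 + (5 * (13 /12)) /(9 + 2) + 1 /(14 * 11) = 1.28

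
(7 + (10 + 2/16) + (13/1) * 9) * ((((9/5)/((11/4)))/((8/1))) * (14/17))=67599/7480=9.04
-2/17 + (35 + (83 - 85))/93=125/527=0.24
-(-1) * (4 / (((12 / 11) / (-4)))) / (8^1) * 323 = -3553 / 6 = -592.17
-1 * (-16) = 16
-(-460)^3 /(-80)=-1216700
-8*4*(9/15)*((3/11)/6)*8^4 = -196608/55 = -3574.69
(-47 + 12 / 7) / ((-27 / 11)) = 3487 / 189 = 18.45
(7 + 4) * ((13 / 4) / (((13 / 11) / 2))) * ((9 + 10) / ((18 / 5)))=11495 / 36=319.31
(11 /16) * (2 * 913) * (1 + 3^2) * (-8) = -100430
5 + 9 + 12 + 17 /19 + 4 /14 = 3615 /133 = 27.18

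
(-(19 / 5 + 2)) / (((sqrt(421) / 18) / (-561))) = 292842 * sqrt(421) / 2105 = 2854.45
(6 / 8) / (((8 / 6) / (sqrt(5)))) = 9*sqrt(5) / 16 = 1.26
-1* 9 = -9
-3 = -3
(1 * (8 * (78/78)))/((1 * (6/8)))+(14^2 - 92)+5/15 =115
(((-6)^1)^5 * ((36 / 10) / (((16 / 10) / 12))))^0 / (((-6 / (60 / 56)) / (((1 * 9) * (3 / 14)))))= -135 / 392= -0.34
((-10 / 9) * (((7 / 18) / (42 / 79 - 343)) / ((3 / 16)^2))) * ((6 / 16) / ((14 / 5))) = 0.00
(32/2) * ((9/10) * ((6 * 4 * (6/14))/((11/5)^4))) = 648000/102487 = 6.32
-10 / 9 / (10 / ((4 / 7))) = -4 / 63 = -0.06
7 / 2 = 3.50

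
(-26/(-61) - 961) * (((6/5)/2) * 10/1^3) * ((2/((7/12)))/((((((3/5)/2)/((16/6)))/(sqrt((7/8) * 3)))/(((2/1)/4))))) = -9375200 * sqrt(42)/427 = -142290.96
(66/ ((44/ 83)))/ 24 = 83/ 16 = 5.19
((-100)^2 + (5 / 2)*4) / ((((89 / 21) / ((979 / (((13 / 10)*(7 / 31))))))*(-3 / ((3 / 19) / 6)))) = -1312850 / 19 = -69097.37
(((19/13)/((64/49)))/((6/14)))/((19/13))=343/192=1.79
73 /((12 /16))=292 /3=97.33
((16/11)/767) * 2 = 32/8437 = 0.00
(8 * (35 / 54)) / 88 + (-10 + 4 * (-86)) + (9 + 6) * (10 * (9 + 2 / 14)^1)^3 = 2335630927337 / 203742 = 11463669.38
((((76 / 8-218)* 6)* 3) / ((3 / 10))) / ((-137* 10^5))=1251 / 1370000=0.00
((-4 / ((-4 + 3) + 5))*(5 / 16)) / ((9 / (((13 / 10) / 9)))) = -13 / 2592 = -0.01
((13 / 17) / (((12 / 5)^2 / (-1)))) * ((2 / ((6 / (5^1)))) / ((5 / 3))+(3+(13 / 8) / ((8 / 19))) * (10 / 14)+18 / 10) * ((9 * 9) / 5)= -2017899 / 121856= -16.56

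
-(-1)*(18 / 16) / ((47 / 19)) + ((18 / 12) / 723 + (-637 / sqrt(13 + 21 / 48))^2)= 588315520049 / 19482440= 30197.22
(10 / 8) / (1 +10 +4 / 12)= 15 / 136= 0.11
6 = 6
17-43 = -26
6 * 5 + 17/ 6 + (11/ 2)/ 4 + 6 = 965/ 24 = 40.21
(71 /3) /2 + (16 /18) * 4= 15.39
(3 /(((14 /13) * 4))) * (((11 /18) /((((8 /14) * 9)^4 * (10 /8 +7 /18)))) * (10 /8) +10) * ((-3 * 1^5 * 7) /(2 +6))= -25767026155 /1409384448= -18.28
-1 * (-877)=877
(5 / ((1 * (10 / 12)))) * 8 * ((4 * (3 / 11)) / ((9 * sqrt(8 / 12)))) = 32 * sqrt(6) / 11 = 7.13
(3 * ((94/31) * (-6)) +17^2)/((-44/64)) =-116272/341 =-340.97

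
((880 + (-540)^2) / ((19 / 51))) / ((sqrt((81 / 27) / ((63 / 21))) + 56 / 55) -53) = -205101600 / 13319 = -15399.17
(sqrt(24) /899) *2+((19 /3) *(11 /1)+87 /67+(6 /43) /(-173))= 4 *sqrt(6) /899+106108690 /1495239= 70.98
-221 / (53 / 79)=-329.42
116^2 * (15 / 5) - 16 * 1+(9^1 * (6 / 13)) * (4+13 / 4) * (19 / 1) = 1064029 / 26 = 40924.19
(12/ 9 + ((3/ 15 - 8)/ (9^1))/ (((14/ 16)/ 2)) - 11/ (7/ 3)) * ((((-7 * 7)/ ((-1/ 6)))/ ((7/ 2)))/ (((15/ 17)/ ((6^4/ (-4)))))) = 4134672/ 25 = 165386.88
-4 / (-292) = 1 / 73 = 0.01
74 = 74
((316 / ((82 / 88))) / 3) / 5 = 22.61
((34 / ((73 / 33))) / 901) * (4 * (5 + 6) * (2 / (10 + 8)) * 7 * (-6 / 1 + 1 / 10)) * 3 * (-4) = 799568 / 19345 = 41.33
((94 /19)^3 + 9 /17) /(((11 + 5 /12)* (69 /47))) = 2666151892 /367416053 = 7.26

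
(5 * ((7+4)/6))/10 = 11/12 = 0.92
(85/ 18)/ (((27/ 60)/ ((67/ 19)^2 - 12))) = 133450/ 29241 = 4.56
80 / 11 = 7.27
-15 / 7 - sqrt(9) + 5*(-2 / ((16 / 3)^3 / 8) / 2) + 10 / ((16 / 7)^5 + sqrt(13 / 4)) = -82623298410928339 / 15749437608995328 - 5649504980*sqrt(13) / 4394374332867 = -5.25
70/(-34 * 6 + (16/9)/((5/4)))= -1575/4558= -0.35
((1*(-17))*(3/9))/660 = -17/1980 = -0.01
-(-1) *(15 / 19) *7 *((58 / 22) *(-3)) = -9135 / 209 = -43.71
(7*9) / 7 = 9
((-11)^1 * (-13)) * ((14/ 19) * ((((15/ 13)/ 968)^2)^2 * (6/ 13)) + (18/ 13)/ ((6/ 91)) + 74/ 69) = 2358368707701484807529/ 747179337943593984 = 3156.36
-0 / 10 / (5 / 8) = 0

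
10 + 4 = 14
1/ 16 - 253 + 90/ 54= -12061/ 48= -251.27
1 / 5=0.20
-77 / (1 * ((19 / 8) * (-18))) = 308 / 171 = 1.80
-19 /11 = -1.73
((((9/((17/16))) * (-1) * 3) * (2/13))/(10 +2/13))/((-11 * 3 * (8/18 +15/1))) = 0.00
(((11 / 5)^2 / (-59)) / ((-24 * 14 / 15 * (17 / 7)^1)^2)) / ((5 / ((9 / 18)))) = -121 / 43650560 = -0.00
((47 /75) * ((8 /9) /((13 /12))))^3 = 3402072064 /25025203125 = 0.14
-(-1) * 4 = 4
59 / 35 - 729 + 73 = -22901 / 35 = -654.31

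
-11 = -11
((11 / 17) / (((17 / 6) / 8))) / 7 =528 / 2023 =0.26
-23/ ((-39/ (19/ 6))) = 437/ 234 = 1.87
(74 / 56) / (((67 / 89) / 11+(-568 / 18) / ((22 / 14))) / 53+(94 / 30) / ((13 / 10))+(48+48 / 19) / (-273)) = 4267757637 / 5967065684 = 0.72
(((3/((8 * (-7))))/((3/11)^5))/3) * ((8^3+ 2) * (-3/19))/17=41390107/732564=56.50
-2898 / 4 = -724.50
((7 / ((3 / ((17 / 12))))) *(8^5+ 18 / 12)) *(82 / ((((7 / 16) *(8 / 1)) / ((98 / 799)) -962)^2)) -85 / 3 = -111527509019 / 6148284921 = -18.14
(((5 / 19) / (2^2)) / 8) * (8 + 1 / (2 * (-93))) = 7435 / 113088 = 0.07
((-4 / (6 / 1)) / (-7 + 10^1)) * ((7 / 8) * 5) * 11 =-385 / 36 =-10.69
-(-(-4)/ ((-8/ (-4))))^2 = -4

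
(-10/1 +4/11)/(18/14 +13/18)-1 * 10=-41186/2783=-14.80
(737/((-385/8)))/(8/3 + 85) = -1608/9205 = -0.17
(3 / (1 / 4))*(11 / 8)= 33 / 2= 16.50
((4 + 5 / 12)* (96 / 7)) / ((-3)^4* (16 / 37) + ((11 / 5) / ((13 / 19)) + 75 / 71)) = 36200060 / 23486603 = 1.54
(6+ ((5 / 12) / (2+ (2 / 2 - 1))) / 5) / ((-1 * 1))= -145 / 24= -6.04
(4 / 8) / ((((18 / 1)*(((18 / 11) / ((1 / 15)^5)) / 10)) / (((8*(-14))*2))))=-616 / 12301875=-0.00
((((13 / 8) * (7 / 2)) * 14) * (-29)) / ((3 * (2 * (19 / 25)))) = -461825 / 912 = -506.39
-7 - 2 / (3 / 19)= -59 / 3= -19.67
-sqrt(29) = -5.39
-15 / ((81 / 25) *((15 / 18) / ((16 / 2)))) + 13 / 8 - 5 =-3443 / 72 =-47.82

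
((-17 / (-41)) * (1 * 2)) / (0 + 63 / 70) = 340 / 369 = 0.92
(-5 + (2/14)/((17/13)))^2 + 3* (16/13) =5083140/184093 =27.61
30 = 30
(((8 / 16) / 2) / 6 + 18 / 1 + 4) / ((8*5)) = 529 / 960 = 0.55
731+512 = 1243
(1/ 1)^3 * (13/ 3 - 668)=-1991/ 3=-663.67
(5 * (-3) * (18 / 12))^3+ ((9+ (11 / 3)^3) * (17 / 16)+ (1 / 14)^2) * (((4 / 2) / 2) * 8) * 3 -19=-35008157 / 3528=-9922.95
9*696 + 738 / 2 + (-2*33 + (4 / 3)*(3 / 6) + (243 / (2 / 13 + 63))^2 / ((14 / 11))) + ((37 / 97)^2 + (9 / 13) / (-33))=250612640676257045 / 38090362924614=6579.42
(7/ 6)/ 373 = 7/ 2238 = 0.00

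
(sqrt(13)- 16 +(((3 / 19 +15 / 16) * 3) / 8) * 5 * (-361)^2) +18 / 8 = sqrt(13) +34258945 / 128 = 267651.61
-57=-57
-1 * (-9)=9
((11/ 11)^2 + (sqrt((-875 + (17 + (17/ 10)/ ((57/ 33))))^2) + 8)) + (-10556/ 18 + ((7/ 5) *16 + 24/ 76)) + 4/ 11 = 302.65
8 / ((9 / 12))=32 / 3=10.67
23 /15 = 1.53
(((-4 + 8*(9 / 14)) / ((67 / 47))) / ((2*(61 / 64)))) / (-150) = -6016 / 2145675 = -0.00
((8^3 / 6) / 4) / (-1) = -64 / 3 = -21.33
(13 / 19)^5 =371293 / 2476099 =0.15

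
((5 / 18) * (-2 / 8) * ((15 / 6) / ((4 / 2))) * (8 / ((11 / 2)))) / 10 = -5 / 396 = -0.01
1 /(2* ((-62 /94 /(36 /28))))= -423 /434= -0.97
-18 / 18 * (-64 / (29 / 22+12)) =1408 / 293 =4.81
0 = 0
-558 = -558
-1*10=-10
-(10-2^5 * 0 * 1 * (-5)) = -10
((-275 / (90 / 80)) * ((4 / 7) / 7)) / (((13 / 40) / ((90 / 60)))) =-176000 / 1911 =-92.10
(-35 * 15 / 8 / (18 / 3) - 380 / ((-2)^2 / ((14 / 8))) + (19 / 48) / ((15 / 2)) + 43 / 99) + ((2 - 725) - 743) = -1642.70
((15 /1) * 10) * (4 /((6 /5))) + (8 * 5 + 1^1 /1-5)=536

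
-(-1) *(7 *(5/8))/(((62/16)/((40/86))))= 700/1333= 0.53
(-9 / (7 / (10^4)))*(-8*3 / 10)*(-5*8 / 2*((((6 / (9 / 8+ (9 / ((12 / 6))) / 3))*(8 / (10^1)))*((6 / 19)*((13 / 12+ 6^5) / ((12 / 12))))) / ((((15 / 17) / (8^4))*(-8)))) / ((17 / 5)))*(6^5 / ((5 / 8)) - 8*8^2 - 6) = 5250707478282240000 / 931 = 5639857656586723.95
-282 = -282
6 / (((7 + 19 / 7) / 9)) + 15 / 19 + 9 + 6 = 21.35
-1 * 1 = -1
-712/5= -142.40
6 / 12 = 1 / 2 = 0.50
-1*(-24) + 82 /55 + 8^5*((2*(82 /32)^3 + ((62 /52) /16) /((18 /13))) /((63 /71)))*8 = 310541889974 /31185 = 9958053.23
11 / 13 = 0.85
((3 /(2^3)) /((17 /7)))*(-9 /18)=-21 /272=-0.08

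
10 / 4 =5 / 2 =2.50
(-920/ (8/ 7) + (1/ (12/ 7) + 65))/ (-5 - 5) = 8873/ 120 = 73.94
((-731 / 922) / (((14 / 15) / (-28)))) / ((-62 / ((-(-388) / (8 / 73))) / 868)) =-543502155 / 461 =-1178963.46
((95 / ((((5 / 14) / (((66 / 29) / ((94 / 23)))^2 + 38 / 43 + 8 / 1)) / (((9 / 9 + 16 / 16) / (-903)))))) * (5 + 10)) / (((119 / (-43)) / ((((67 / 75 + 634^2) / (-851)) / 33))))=-10451637386524052 / 24872303680785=-420.21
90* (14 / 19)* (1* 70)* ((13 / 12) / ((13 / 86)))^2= 4530050 / 19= 238423.68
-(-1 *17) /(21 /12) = 68 /7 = 9.71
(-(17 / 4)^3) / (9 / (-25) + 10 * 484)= -0.02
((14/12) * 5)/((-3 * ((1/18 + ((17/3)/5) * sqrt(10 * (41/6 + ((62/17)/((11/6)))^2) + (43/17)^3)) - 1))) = -3850 * sqrt(11286496146)/2640784327 - 30597875/2640784327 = -0.17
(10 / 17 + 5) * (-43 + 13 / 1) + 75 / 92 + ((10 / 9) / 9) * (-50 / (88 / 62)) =-238544675 / 1393524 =-171.18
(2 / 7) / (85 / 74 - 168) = -148 / 86429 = -0.00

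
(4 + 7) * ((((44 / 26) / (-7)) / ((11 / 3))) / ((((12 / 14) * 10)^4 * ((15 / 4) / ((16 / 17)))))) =-3773 / 111881250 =-0.00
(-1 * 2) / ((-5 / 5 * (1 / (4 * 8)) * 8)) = 8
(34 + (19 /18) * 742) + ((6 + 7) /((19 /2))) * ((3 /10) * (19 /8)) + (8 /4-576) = 87911 /360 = 244.20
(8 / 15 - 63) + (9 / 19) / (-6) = -35651 / 570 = -62.55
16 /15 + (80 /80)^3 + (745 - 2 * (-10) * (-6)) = 9406 /15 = 627.07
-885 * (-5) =4425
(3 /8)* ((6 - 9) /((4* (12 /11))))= -33 /128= -0.26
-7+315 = 308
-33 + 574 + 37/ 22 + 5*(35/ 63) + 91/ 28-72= 188777/ 396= 476.71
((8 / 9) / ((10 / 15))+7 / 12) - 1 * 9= -85 / 12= -7.08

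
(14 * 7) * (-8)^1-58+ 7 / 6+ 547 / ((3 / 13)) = 3059 / 2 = 1529.50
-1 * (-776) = 776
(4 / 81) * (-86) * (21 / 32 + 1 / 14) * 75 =-175225 / 756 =-231.78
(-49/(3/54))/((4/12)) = -2646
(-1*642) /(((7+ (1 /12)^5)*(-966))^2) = -1104192995328 /78643130204130625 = -0.00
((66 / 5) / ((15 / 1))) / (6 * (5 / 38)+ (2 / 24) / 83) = 416328 / 373975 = 1.11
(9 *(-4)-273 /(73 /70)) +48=-18234 /73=-249.78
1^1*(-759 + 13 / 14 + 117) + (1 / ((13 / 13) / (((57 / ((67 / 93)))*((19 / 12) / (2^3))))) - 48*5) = -12988109 / 15008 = -865.41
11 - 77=-66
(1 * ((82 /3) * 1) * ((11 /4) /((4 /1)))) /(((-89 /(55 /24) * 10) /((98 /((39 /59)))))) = -14342251 /1999296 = -7.17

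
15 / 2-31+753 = 1459 / 2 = 729.50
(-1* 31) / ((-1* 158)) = 0.20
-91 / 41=-2.22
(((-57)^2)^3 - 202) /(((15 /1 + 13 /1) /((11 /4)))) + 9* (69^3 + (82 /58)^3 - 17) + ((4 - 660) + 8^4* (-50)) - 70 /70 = 9208531051147009 /2731568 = 3371152045.69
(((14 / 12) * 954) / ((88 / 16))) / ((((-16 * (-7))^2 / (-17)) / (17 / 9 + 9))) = -2.99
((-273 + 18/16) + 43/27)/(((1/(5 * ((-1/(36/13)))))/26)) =49331945/3888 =12688.26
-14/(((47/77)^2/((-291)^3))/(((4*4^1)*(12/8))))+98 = 22223066238.62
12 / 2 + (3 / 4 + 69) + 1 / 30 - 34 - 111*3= -17473 / 60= -291.22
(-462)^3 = -98611128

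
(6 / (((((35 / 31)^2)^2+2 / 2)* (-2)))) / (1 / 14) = -19393941 / 1212073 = -16.00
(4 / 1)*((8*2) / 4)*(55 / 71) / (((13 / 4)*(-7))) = -3520 / 6461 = -0.54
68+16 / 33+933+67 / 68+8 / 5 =11265667 / 11220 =1004.07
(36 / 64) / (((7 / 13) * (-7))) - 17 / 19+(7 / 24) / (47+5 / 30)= -4374865 / 4215568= -1.04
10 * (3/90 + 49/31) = 1501/93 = 16.14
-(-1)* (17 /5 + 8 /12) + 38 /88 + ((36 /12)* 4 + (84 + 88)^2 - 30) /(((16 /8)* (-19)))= -9700369 /12540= -773.55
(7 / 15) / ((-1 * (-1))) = 7 / 15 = 0.47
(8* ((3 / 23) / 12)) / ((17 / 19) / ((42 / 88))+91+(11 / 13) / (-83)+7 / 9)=2583126 / 2781732493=0.00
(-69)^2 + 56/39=185735/39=4762.44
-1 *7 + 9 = 2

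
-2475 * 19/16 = -47025/16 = -2939.06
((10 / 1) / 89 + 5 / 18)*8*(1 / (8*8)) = 625 / 12816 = 0.05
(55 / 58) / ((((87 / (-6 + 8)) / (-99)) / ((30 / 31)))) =-54450 / 26071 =-2.09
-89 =-89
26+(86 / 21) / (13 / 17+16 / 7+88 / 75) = 26.97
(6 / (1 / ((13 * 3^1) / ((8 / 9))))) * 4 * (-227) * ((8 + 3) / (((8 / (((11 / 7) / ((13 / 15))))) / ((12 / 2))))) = -100117215 / 28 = -3575614.82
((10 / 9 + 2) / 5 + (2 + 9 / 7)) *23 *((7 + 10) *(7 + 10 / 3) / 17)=877703 / 945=928.79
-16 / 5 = -3.20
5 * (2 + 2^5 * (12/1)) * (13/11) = 2280.91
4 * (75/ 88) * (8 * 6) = 1800/ 11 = 163.64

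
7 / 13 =0.54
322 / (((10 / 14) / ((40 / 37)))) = 18032 / 37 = 487.35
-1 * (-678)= 678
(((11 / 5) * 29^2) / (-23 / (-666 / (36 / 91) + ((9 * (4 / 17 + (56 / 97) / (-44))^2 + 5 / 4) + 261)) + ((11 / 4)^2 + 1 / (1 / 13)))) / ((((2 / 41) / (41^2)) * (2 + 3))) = 619658.72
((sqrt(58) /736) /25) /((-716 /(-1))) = sqrt(58) /13174400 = 0.00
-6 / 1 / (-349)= 6 / 349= 0.02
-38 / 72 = -19 / 36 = -0.53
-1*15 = -15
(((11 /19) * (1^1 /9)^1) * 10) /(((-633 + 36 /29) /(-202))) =644380 /3132891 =0.21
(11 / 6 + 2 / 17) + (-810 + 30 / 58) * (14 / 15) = -2229049 / 2958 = -753.57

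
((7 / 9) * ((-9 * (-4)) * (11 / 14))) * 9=198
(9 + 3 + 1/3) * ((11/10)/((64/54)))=3663/320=11.45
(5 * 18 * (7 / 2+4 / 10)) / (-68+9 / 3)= -27 / 5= -5.40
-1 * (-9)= 9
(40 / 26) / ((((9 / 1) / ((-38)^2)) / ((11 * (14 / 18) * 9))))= 2223760 / 117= 19006.50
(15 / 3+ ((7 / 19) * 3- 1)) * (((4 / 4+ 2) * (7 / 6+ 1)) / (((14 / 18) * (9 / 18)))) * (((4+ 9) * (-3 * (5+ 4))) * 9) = -35851491 / 133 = -269560.08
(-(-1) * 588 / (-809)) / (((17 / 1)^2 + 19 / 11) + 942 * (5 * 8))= -1078 / 56316917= -0.00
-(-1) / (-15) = -1 / 15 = -0.07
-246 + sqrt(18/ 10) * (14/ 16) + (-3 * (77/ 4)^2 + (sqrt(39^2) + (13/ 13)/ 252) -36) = -1365521/ 1008 + 21 * sqrt(5)/ 40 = -1353.51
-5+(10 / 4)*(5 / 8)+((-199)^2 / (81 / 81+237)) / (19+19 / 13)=1188767 / 253232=4.69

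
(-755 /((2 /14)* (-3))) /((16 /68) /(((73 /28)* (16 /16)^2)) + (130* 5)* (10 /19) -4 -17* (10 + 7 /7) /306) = 106812870 /20468321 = 5.22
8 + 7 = 15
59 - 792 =-733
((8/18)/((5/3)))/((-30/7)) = -14/225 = -0.06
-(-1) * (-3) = -3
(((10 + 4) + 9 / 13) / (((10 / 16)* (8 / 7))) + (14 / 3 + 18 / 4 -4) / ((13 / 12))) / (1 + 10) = 1647 / 715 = 2.30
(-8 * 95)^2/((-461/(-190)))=109744000/461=238056.40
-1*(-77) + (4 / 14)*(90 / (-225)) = 2691 / 35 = 76.89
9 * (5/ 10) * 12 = 54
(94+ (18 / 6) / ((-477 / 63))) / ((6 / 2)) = 4961 / 159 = 31.20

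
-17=-17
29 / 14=2.07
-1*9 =-9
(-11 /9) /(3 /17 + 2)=-187 /333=-0.56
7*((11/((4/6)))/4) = 231/8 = 28.88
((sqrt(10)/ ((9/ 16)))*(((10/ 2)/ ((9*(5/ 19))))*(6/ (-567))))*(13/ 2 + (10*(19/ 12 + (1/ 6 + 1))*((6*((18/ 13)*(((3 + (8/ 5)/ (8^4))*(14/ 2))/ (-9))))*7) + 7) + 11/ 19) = 235093123*sqrt(10)/ 1592136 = 466.94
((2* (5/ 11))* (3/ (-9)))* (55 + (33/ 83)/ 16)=-33215/ 1992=-16.67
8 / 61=0.13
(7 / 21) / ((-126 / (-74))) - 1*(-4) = 793 / 189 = 4.20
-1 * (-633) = 633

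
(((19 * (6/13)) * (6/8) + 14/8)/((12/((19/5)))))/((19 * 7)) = 433/21840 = 0.02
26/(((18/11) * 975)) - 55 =-37114/675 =-54.98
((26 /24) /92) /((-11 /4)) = -13 /3036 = -0.00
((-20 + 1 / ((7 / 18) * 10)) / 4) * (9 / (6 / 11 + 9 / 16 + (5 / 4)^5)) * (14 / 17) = -35025408 / 3982675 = -8.79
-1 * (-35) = 35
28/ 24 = 1.17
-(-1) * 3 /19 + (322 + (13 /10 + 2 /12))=92233 /285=323.62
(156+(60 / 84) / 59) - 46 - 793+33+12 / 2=-265967 / 413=-643.99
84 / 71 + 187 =13361 / 71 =188.18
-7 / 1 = -7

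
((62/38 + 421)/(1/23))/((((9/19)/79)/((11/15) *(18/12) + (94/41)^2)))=51967019467/5043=10304782.76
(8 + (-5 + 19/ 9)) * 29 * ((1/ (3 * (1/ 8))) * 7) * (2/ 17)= 149408/ 459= 325.51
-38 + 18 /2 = -29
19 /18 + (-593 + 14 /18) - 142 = -4399 /6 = -733.17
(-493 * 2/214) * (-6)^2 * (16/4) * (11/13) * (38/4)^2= -70477308/1391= -50666.65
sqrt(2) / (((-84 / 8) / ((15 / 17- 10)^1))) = 310*sqrt(2) / 357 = 1.23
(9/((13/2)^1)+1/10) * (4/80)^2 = 193/52000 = 0.00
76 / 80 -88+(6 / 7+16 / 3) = -33961 / 420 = -80.86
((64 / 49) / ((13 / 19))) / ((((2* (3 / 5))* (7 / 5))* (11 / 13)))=15200 / 11319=1.34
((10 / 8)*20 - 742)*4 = -2868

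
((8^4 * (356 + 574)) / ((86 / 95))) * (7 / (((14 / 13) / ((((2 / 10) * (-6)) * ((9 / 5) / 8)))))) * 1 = -317551104 / 43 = -7384909.40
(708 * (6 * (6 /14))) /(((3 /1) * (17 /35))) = 21240 /17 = 1249.41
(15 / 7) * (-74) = -1110 / 7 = -158.57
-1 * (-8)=8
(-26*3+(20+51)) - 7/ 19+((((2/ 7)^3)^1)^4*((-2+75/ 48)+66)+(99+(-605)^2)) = 96282983493293752/ 262984456819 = 366116.63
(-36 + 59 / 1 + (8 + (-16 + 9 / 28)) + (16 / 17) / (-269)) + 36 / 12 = 2345501 / 128044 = 18.32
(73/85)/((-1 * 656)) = -73/55760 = -0.00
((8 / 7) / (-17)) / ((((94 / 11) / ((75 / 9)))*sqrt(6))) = -550*sqrt(6) / 50337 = -0.03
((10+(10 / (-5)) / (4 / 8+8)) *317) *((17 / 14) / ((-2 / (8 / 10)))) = -52622 / 35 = -1503.49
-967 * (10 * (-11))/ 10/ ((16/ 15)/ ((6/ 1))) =478665/ 8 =59833.12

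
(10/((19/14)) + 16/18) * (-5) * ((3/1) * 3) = -7060/19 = -371.58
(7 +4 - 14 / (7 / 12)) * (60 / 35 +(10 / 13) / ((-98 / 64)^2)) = -63748 / 2401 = -26.55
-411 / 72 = -5.71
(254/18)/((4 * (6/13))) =1651/216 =7.64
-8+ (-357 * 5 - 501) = -2294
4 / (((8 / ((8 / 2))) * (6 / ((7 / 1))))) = 7 / 3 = 2.33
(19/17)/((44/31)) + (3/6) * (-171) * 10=-854.21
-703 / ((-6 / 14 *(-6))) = -4921 / 18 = -273.39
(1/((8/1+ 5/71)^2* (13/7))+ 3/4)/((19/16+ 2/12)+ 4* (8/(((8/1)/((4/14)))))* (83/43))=15586958716/73182454683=0.21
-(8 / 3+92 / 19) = -428 / 57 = -7.51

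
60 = 60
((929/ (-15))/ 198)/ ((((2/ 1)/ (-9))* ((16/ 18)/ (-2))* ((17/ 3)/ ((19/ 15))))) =-52953/ 74800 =-0.71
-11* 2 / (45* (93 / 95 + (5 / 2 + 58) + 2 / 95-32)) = -44 / 2655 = -0.02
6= 6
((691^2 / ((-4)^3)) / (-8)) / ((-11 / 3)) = -1432443 / 5632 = -254.34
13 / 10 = 1.30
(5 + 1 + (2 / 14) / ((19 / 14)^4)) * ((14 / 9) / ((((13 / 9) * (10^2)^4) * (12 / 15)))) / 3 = 2755949 / 101650380000000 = 0.00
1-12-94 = -105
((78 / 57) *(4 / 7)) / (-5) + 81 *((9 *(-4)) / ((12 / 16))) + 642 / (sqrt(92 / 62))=-2585624 / 665 + 321 *sqrt(1426) / 23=-3361.12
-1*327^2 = -106929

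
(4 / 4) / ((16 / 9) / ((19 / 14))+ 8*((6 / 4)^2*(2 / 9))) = 171 / 908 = 0.19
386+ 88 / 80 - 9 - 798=-419.90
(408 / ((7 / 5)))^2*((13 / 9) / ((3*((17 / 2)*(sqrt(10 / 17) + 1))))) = 12022400 / 1029 - 707200*sqrt(170) / 1029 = 2722.68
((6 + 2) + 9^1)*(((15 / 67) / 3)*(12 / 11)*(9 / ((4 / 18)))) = 41310 / 737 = 56.05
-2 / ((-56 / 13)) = 13 / 28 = 0.46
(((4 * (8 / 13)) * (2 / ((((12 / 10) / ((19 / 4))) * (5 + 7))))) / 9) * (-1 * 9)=-190 / 117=-1.62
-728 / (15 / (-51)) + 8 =12416 / 5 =2483.20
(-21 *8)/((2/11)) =-924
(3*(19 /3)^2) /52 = 361 /156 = 2.31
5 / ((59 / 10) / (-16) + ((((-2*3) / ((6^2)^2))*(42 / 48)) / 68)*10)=-1468800 / 108499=-13.54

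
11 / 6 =1.83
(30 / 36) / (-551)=-5 / 3306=-0.00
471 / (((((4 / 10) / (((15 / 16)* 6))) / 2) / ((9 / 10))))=190755 / 16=11922.19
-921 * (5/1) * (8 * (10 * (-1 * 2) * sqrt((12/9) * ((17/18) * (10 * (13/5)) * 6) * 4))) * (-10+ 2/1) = -165230217.85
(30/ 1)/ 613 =30/ 613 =0.05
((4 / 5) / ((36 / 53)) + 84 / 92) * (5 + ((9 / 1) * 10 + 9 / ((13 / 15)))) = 592936 / 2691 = 220.34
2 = 2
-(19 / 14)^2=-361 / 196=-1.84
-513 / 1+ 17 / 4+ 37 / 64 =-508.17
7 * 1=7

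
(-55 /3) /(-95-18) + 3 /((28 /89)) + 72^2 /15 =16862441 /47460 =355.30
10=10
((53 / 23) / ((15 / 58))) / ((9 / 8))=24592 / 3105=7.92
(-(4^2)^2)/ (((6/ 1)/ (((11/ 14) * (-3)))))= 704/ 7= 100.57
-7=-7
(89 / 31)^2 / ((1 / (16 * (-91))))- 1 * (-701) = -10859315 / 961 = -11300.02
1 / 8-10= -79 / 8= -9.88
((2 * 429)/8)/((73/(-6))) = -1287/146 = -8.82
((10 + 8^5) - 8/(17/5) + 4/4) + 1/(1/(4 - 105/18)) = 3343031/102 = 32774.81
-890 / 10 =-89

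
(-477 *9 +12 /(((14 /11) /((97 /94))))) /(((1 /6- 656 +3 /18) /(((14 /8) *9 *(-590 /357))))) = -1870707690 /11001431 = -170.04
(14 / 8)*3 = 21 / 4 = 5.25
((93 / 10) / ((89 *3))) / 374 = 31 / 332860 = 0.00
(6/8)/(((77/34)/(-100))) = -33.12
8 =8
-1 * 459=-459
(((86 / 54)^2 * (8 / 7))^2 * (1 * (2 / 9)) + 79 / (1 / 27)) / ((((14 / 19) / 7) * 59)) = 9506444372519 / 27655126758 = 343.75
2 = 2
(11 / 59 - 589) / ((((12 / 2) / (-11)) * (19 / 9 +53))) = 286605 / 14632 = 19.59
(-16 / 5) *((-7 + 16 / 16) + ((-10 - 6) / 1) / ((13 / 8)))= 3296 / 65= 50.71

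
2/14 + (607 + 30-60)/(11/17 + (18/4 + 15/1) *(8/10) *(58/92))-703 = -92924395/143444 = -647.81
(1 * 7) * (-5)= -35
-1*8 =-8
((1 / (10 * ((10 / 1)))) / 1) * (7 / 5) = 7 / 500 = 0.01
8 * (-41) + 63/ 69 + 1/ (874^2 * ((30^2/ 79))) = -224868488321/ 687488400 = -327.09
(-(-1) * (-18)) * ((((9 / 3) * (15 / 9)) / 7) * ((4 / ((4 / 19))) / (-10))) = 171 / 7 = 24.43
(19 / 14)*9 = 171 / 14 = 12.21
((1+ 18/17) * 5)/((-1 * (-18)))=175/306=0.57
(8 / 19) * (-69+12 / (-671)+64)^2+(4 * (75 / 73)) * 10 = 32284363376 / 624484267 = 51.70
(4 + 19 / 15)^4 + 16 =39760081 / 50625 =785.38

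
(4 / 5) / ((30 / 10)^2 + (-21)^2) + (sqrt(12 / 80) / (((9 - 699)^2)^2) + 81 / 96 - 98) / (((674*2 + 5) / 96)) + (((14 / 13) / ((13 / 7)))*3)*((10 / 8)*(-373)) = -140281285499 / 171492750 + sqrt(15) / 31946473659375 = -818.00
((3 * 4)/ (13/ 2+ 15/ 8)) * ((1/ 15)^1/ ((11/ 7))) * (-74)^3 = -90770176/ 3685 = -24632.34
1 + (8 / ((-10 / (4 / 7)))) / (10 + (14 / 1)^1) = 103 / 105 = 0.98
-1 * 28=-28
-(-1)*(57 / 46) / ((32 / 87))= 4959 / 1472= 3.37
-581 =-581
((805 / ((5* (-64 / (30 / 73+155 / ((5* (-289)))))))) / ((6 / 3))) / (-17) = 1031527 / 45907072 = 0.02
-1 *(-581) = 581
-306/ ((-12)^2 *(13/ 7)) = -119/ 104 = -1.14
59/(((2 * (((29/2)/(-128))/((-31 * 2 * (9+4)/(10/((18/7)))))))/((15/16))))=10271664/203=50599.33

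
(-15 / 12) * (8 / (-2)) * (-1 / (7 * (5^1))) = -0.14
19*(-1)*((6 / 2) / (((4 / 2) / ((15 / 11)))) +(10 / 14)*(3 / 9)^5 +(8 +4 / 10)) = -198.52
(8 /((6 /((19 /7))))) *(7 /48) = 19 /36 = 0.53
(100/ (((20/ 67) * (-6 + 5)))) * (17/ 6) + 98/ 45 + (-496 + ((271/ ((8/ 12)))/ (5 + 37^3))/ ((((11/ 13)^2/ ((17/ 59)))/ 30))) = -3913636748444/ 2712355965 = -1442.89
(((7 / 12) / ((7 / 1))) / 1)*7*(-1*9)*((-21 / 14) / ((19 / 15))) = 945 / 152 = 6.22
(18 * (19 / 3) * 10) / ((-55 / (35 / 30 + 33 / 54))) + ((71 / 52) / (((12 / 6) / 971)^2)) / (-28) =-2216158447 / 192192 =-11530.96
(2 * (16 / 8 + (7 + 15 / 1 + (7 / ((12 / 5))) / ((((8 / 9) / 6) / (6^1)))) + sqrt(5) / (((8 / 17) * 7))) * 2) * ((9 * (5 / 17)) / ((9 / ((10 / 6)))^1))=25 * sqrt(5) / 42 + 9475 / 34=280.01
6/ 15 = 0.40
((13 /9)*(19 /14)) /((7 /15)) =1235 /294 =4.20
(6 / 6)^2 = 1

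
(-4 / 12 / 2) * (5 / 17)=-0.05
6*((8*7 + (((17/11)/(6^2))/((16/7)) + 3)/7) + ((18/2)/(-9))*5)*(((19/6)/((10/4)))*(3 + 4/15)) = 303383507/237600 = 1276.87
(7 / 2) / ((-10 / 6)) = -21 / 10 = -2.10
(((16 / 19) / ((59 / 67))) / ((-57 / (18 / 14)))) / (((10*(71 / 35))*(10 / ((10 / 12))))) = -134 / 1512229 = -0.00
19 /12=1.58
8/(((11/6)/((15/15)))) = 48/11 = 4.36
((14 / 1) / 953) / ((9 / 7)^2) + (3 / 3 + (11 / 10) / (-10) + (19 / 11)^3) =62182190887 / 10274388300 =6.05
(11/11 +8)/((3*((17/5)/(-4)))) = -60/17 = -3.53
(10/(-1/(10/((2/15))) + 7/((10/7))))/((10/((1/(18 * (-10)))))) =-5/4398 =-0.00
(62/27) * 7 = 434/27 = 16.07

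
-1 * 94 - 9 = -103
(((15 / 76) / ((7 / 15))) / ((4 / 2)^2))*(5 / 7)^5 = 703125 / 35765296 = 0.02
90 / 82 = 45 / 41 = 1.10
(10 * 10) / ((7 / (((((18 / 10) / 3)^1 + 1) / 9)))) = 160 / 63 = 2.54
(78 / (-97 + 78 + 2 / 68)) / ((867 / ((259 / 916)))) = -3367 / 2510985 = -0.00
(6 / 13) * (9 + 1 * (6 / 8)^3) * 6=5427 / 208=26.09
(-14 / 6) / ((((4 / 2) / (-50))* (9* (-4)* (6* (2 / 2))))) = -175 / 648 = -0.27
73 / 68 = 1.07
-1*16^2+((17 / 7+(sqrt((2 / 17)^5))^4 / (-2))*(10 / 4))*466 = 36314098124612477 / 14111957303143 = 2573.29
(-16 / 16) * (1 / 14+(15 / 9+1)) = -115 / 42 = -2.74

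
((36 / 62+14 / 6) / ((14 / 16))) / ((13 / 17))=36856 / 8463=4.35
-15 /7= -2.14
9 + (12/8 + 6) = 33/2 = 16.50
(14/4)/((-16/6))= -21/16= -1.31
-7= -7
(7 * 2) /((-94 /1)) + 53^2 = 132016 /47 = 2808.85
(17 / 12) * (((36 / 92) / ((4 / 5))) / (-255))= -1 / 368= -0.00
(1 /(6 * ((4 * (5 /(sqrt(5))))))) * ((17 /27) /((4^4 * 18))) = 17 * sqrt(5) /14929920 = 0.00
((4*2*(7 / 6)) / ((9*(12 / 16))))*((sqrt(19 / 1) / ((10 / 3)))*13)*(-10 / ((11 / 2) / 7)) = -20384*sqrt(19) / 297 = -299.16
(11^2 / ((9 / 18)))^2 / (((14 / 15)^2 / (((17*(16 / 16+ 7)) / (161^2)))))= 448014600 / 1270129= 352.73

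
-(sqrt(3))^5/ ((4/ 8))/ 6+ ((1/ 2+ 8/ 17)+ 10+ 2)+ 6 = 645/ 34-3* sqrt(3) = 13.77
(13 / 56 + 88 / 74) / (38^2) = 155 / 157472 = 0.00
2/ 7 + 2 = 16/ 7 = 2.29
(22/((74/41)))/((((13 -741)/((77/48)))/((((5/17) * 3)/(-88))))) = 2255/8373248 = 0.00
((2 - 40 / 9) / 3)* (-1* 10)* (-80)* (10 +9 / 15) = -186560 / 27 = -6909.63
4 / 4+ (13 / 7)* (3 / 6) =27 / 14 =1.93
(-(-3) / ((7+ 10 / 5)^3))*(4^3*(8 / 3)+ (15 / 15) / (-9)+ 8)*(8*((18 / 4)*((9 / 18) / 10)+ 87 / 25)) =396929 / 18225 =21.78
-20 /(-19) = 20 /19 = 1.05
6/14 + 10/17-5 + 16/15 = -5206/1785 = -2.92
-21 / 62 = -0.34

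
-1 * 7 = -7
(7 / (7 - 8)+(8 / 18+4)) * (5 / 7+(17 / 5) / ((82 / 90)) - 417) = 2723269 / 2583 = 1054.30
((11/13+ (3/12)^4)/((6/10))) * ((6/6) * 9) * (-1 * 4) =-42435/832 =-51.00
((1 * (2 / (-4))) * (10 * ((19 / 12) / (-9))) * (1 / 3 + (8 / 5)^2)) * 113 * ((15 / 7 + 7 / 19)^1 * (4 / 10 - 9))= -6211.12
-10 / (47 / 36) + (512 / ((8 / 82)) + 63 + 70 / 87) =5304.15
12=12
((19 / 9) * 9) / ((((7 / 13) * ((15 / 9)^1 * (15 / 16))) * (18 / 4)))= 7904 / 1575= 5.02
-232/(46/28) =-3248/23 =-141.22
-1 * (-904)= 904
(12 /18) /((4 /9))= 3 /2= 1.50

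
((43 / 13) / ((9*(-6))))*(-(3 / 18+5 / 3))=473 / 4212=0.11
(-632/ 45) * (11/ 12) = -1738/ 135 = -12.87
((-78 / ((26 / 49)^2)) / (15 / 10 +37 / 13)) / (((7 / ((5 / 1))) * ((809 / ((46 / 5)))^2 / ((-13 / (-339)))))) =-9435244 / 41785339445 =-0.00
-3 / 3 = -1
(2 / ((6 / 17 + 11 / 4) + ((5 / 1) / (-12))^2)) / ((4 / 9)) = 11016 / 8021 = 1.37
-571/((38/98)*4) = -27979/76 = -368.14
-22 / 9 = -2.44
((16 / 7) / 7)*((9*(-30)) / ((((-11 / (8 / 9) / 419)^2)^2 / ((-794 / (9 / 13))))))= 208497032069226168320 / 1568973483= 132887543561.64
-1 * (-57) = 57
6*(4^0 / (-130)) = -3 / 65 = -0.05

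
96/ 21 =32/ 7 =4.57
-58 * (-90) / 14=2610 / 7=372.86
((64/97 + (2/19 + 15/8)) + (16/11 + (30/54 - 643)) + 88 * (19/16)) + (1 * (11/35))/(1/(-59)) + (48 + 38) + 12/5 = -4740888091/10217592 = -463.99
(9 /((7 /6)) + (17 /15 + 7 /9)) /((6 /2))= 3032 /945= 3.21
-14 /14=-1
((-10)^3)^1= -1000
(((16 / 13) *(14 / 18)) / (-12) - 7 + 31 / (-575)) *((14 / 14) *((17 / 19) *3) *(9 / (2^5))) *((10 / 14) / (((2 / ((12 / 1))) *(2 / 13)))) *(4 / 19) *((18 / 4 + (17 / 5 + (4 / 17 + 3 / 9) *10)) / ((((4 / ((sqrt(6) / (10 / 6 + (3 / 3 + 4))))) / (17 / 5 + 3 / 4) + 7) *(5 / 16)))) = -142.69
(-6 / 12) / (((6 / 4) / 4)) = -4 / 3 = -1.33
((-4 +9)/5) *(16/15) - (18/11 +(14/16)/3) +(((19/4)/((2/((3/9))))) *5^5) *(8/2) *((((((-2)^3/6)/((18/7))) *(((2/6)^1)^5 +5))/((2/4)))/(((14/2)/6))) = -127074486619/2886840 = -44018.54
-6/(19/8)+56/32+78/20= 1187/380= 3.12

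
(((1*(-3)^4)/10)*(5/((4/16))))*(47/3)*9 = 22842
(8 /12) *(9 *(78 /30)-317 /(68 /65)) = -95069 /510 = -186.41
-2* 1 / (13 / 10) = -20 / 13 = -1.54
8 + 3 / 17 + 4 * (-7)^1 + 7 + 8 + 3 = -31 / 17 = -1.82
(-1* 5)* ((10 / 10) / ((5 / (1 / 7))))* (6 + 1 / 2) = -13 / 14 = -0.93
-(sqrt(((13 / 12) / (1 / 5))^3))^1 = -65 * sqrt(195) / 72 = -12.61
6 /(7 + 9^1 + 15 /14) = 84 /239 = 0.35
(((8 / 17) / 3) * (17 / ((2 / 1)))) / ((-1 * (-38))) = 2 / 57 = 0.04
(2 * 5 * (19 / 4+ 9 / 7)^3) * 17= 410278765 / 10976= 37379.63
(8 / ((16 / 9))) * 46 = 207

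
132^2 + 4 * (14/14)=17428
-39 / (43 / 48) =-1872 / 43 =-43.53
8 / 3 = 2.67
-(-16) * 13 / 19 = 208 / 19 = 10.95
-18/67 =-0.27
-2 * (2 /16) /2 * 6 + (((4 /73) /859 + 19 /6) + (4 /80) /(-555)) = 420524242 /174011925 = 2.42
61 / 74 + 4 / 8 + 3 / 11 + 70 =71.60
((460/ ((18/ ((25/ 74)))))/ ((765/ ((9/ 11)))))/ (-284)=-575/ 17684964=-0.00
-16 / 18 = -8 / 9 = -0.89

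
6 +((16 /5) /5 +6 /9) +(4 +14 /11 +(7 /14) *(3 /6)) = 42337 /3300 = 12.83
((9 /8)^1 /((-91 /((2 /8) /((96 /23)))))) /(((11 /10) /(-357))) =17595 /73216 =0.24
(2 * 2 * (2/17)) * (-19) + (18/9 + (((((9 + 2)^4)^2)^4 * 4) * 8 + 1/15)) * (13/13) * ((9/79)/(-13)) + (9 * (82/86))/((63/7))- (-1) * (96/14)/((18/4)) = -46672932501778613599311465265022667028528/78827385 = -592090331320500021652519200000000.00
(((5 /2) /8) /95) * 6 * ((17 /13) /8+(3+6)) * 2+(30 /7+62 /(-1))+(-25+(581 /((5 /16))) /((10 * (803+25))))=-23515094389 /286322400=-82.13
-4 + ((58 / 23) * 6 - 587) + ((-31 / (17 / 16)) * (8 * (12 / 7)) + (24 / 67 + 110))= -158741263 / 183379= -865.65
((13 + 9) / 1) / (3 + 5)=11 / 4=2.75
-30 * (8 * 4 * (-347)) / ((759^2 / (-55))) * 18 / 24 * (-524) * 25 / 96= 56821250 / 17457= 3254.93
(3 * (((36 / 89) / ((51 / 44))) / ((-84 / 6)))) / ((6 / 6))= -792 / 10591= -0.07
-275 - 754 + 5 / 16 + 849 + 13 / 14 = -20021 / 112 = -178.76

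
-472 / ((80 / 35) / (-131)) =54103 / 2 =27051.50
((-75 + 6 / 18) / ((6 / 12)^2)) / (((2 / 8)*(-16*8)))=28 / 3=9.33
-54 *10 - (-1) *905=365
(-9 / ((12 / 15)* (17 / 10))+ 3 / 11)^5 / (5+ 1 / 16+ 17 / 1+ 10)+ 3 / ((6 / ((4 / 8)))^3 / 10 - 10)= -51555108109391319 / 160754580964021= -320.71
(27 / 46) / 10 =27 / 460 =0.06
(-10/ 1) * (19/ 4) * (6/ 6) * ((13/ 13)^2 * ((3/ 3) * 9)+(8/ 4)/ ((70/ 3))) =-3021/ 7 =-431.57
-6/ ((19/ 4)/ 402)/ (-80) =603/ 95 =6.35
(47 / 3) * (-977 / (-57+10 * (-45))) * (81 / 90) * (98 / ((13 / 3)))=6750093 / 10985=614.48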